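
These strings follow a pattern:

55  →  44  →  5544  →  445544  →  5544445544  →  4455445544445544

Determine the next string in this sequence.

55444455444455445544445544

This is a Fibonacci-style word recurrence s(k) = s(k−2)·s(k−1): e.g. 55·44 = 5544.
Continuing: 5544445544 · 4455445544445544 gives term 7.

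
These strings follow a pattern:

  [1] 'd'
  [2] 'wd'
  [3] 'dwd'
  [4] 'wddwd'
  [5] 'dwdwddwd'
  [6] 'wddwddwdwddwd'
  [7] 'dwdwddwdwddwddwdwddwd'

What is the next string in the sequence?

wddwddwdwddwddwdwddwdwddwddwdwddwd

Each term (from the third on) is the two preceding terms concatenated in order: term 3 = d·wd = dwd.
Continuing: wddwddwdwddwd · dwdwddwdwddwddwdwddwd gives term 8.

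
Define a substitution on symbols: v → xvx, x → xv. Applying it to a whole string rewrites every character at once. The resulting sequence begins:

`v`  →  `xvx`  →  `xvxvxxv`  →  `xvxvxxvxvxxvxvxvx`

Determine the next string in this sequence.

xvxvxxvxvxxvxvxvxxvxvxxvxvxvxxvxvxxvxvxxv

Replace each of the 17 characters of xvxvxxvxvxxvxvxvx in place — xv xvx xv xvx xv xv xvx xv xvx xv xv xvx xv xvx xv xvx xv — and concatenate.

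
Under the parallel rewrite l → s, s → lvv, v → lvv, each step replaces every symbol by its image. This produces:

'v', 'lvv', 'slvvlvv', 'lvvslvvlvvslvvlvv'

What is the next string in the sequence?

Replace each of the 17 characters of lvvslvvlvvslvvlvv in place — s lvv lvv lvv s lvv lvv s lvv lvv lvv s lvv lvv s lvv lvv — and concatenate.

slvvlvvlvvslvvlvvslvvlvvlvvslvvlvvslvvlvv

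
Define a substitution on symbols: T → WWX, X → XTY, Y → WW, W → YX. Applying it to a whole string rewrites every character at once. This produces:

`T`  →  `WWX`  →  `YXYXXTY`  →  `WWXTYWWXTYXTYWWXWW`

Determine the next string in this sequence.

YXYXXTYWWXWWYXYXXTYWWXWWXTYWWXWWYXYXXTYYXYX

Applying the rule to each of the 18 symbols of WWXTYWWXTYXTYWWXWW gives the pieces YX YX XTY WWX WW YX YX XTY WWX WW XTY WWX WW YX YX XTY YX YX, which concatenate to the answer.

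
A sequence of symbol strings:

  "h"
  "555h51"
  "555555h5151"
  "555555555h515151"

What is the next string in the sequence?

Every step adds 555 to the front and 51 to the end of the previous string.
Applying this once more to 555555555h515151:

555555555555h51515151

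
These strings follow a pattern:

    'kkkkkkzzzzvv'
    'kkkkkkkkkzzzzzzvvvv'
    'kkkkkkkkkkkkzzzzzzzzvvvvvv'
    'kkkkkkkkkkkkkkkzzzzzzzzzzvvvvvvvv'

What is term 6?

kkkkkkkkkkkkkkkkkkkkkzzzzzzzzzzzzzzvvvvvvvvvvvv

Term n consists of 3n+3 k's, followed by 2n+2 z's, followed by 2n v's (n = 1, 2, …).
At n = 6 the blocks have lengths 21, 14, 12.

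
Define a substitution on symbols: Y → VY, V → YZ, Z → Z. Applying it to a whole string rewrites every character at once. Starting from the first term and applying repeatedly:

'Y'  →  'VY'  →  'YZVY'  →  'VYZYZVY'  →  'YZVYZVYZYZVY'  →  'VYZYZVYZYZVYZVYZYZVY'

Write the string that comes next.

YZVYZVYZYZVYZVYZYZVYZYZVYZVYZYZVY

Applying the rule to each of the 20 symbols of VYZYZVYZYZVYZVYZYZVY gives the pieces YZ VY Z VY Z YZ VY Z VY Z YZ VY Z YZ VY Z VY Z YZ VY, which concatenate to the answer.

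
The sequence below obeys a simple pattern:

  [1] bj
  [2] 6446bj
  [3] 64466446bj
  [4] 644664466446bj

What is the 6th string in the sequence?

64466446644664466446bj

The strings grow by a fixed prefix 6446 each time.
From 644664466446bj, 2 further steps: 644664466446bj → 6446644664466446bj → (answer).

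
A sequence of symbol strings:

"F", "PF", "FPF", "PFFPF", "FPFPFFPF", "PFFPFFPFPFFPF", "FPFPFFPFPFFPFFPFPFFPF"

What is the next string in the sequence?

PFFPFFPFPFFPFFPFPFFPFPFFPFFPFPFFPF

From term 3 onward, concatenate the second-to-last term with the last: F·PF = FPF, PF·FPF = PFFPF, …
So term 8 is PFFPFFPFPFFPF·FPFPFFPFPFFPFFPFPFFPF.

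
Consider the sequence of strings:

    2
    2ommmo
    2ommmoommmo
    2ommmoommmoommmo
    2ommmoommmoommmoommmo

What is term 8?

2ommmoommmoommmoommmoommmoommmoommmo

The strings grow by a fixed suffix ommmo each time.
From 2ommmoommmoommmoommmo, 3 further steps: 2ommmoommmoommmoommmo → 2ommmoommmoommmoommmoommmo → 2ommmoommmoommmoommmoommmoommmo → (answer).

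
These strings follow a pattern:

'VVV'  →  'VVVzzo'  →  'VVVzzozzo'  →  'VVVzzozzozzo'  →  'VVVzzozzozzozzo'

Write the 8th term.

VVVzzozzozzozzozzozzozzo

The strings grow by a fixed suffix zzo each time.
From VVVzzozzozzozzo, 3 further steps: VVVzzozzozzozzo → VVVzzozzozzozzozzo → VVVzzozzozzozzozzozzo → (answer).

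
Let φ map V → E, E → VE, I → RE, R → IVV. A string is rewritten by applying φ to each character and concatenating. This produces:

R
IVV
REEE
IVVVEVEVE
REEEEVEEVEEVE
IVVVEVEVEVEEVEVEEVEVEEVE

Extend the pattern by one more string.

REEEEVEEVEEVEEVEVEEVEEVEVEEVEEVEVEEVE

φ(IVVVEVEVEVEEVEVEEVEVEEVE) expands symbol-by-symbol to RE E E E VE E VE E VE E VE VE E VE E VE VE E VE E VE VE E VE; joining the 24 pieces gives the next term.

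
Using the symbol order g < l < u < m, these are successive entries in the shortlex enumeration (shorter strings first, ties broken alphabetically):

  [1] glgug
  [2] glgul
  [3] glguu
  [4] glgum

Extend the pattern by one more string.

The successor of glgum increments the rightmost position that isn't already m and resets every position after it to g.

glgmg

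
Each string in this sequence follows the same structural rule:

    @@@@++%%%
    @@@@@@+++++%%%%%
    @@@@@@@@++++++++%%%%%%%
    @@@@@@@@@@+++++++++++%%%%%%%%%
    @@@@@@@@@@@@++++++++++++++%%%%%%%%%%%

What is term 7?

@@@@@@@@@@@@@@@@++++++++++++++++++++%%%%%%%%%%%%%%%

Term n consists of 2n+2 @'s, followed by 3n-1 +'s, followed by 2n+1 %'s (n = 1, 2, …).
At n = 7 the blocks have lengths 16, 20, 15.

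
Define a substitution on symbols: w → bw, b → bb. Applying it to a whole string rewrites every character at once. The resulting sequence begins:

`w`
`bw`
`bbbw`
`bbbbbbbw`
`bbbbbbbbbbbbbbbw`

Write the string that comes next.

Rewriting the 16 symbols of bbbbbbbbbbbbbbbw one by one yields bb bb bb bb bb bb bb bb bb bb bb bb bb bb bb bw; concatenated:

bbbbbbbbbbbbbbbbbbbbbbbbbbbbbbbw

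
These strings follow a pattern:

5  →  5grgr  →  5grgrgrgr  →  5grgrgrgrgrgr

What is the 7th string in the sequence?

The strings grow by a fixed suffix grgr each time.
From 5grgrgrgrgrgr, 3 further steps: 5grgrgrgrgrgr → 5grgrgrgrgrgrgrgr → 5grgrgrgrgrgrgrgrgrgr → (answer).

5grgrgrgrgrgrgrgrgrgrgrgr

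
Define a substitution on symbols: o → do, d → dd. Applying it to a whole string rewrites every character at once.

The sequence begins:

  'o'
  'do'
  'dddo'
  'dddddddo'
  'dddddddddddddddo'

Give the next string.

Rewriting the 16 symbols of dddddddddddddddo one by one yields dd dd dd dd dd dd dd dd dd dd dd dd dd dd dd do; concatenated:

dddddddddddddddddddddddddddddddo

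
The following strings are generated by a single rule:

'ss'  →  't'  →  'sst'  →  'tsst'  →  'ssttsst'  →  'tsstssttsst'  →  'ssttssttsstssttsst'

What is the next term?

tsstssttsstssttssttsstssttsst

From term 3 onward, concatenate the second-to-last term with the last: ss·t = sst, t·sst = tsst, …
So term 8 is tsstssttsst·ssttssttsstssttsst.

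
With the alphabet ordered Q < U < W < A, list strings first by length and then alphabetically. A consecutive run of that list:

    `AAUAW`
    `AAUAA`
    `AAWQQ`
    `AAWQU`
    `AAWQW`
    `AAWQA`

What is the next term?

AAWUQ

The successor of AAWQA increments the rightmost position that isn't already A and resets every position after it to Q.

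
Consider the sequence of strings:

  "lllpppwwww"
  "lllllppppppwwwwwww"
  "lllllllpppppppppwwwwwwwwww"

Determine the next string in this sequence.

lllllllllppppppppppppwwwwwwwwwwwww

The n-th term is 2n+1 l's then 3n p's then 3n+1 w's (n = 1, 2, …).
Setting n = 4 gives 9, 12, 13 characters in each block.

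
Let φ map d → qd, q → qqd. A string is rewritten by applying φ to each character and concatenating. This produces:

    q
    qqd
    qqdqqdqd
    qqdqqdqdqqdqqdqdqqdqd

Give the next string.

Rewriting the 21 symbols of qqdqqdqdqqdqqdqdqqdqd one by one yields qqd qqd qd qqd qqd qd qqd qd qqd qqd qd qqd qqd qd qqd qd qqd qqd qd qqd qd; concatenated:

qqdqqdqdqqdqqdqdqqdqdqqdqqdqdqqdqqdqdqqdqdqqdqqdqdqqdqd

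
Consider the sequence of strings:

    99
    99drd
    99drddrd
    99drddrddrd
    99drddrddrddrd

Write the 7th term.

99drddrddrddrddrddrd

Every step adds drd to the end: s(k+1) = s(k)·drd.
From 99drddrddrddrd, 2 further steps: 99drddrddrddrd → 99drddrddrddrddrd → (answer).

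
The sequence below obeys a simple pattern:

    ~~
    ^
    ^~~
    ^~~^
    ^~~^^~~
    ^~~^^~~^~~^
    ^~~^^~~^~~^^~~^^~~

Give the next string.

^~~^^~~^~~^^~~^^~~^~~^^~~^~~^

This is a Fibonacci-style word recurrence s(k) = s(k−1)·s(k−2): e.g. ^·~~ = ^~~.
So term 8 is ^~~^^~~^~~^^~~^^~~·^~~^^~~^~~^.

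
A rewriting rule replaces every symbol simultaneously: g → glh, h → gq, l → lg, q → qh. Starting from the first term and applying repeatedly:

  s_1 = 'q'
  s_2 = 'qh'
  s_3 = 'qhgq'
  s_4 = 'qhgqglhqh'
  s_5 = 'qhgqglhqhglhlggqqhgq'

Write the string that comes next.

Rewriting the 20 symbols of qhgqglhqhglhlggqqhgq one by one yields qh gq glh qh glh lg gq qh gq glh lg gq lg glh glh qh qh gq glh qh; concatenated:

qhgqglhqhglhlggqqhgqglhlggqlgglhglhqhqhgqglhqh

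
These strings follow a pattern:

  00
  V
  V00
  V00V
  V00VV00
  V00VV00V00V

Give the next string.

V00VV00V00VV00VV00

This is a Fibonacci-style word recurrence s(k) = s(k−1)·s(k−2): e.g. V·00 = V00.
Continuing: V00VV00V00V · V00VV00 gives term 7.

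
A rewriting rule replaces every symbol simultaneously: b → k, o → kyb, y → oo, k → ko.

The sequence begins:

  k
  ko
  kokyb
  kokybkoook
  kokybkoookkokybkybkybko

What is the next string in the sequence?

φ(kokybkoookkokybkybkybko) expands symbol-by-symbol to ko kyb ko oo k ko kyb kyb kyb ko ko kyb ko oo k ko oo k ko oo k ko kyb; joining the 23 pieces gives the next term.

kokybkoookkokybkybkybkokokybkoookkoookkoookkokyb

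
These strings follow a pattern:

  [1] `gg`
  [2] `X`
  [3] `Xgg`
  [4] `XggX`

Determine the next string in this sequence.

Each term (from the third on) is the previous term followed by the one before it: term 3 = X·gg = Xgg.
The next term joins XggX and Xgg.

XggXXgg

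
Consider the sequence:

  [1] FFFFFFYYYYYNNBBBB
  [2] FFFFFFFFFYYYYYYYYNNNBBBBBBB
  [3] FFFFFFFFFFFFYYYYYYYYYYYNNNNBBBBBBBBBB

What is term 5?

FFFFFFFFFFFFFFFFFFYYYYYYYYYYYYYYYYYNNNNNNBBBBBBBBBBBBBBBB

Each string has the form F^{3n} Y^{3n-1} N^{n} B^{3n-2}, where the shown terms are n = 2, 3, 4.
For term 5, n = 6, so the run lengths are 18, 17, 6, 16.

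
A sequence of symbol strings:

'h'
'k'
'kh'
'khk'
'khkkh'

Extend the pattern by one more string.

khkkhkhk

From term 3 onward, concatenate the last term with the second-to-last: k·h = kh, kh·k = khk, …
The next term joins khkkh and khk.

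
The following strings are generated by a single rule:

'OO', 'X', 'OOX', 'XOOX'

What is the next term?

OOXXOOX

This is a Fibonacci-style word recurrence s(k) = s(k−2)·s(k−1): e.g. OO·X = OOX.
Continuing: OOX · XOOX gives term 5.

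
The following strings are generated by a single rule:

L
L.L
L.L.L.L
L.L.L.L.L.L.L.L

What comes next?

Each string is two copies of the previous one joined by '.'.
Doubling L.L.L.L.L.L.L.L with '.' between the halves:

L.L.L.L.L.L.L.L.L.L.L.L.L.L.L.L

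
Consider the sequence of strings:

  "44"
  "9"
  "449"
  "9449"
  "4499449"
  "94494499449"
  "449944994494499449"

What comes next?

From term 3 onward, concatenate the second-to-last term with the last: 44·9 = 449, 9·449 = 9449, …
So term 8 is 94494499449·449944994494499449.

94494499449449944994494499449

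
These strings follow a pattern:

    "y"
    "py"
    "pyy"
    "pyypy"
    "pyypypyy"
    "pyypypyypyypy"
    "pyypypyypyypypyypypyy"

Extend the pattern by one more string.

This is a Fibonacci-style word recurrence s(k) = s(k−1)·s(k−2): e.g. py·y = pyy.
The next term joins pyypypyypyypypyypypyy and pyypypyypyypy.

pyypypyypyypypyypypyypyypypyypyypy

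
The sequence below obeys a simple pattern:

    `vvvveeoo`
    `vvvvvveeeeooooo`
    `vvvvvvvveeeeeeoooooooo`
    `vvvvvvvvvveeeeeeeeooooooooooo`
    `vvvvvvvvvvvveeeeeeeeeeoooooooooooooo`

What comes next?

vvvvvvvvvvvvvveeeeeeeeeeeeooooooooooooooooo

The n-th term is 2n+2 v's then 2n e's then 3n-1 o's (n = 1, 2, …).
Setting n = 6 gives 14, 12, 17 characters in each block.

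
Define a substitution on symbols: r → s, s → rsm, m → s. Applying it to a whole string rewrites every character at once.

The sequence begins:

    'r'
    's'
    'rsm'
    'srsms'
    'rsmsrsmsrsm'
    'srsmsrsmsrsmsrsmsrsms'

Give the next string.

rsmsrsmsrsmsrsmsrsmsrsmsrsmsrsmsrsmsrsmsrsm

Replace each of the 21 characters of srsmsrsmsrsmsrsmsrsms in place — rsm s rsm s rsm s rsm s rsm s rsm s rsm s rsm s rsm s rsm s rsm — and concatenate.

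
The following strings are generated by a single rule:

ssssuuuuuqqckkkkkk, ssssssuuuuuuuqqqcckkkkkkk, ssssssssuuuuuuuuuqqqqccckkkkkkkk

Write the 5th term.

ssssssssssssuuuuuuuuuuuuuqqqqqqccccckkkkkkkkkk

Reading off run lengths: s runs 4, 6, 8; u runs 5, 7, 9; q runs 2, 3, 4; c runs 1, 2, 3; k runs 6, 7, 8 — each is linear in n, where the shown terms are n = 3, 4, 5.
For term 5, n = 7, so the run lengths are 12, 13, 6, 5, 10.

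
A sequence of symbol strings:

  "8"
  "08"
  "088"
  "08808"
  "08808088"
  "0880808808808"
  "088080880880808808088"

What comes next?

This is a Fibonacci-style word recurrence s(k) = s(k−1)·s(k−2): e.g. 08·8 = 088.
The next term joins 088080880880808808088 and 0880808808808.

0880808808808088080880880808808808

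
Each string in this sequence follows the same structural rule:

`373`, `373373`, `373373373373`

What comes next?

Each string is two copies of the previous one concatenated.
Doubling 373373373373:

373373373373373373373373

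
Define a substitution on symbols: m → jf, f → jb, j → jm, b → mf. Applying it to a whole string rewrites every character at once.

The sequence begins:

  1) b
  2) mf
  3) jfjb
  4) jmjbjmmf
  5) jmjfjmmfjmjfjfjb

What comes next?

jmjfjmjbjmjfjfjbjmjfjmjbjmjbjmmf

Replace each of the 16 characters of jmjfjmmfjmjfjfjb in place — jm jf jm jb jm jf jf jb jm jf jm jb jm jb jm mf — and concatenate.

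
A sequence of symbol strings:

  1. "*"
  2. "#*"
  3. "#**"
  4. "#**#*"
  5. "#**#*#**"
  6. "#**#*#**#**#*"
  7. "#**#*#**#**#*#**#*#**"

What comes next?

From term 3 onward, concatenate the last term with the second-to-last: #*·* = #**, #**·#* = #**#*, …
So term 8 is #**#*#**#**#*#**#*#**·#**#*#**#**#*.

#**#*#**#**#*#**#*#**#**#*#**#**#*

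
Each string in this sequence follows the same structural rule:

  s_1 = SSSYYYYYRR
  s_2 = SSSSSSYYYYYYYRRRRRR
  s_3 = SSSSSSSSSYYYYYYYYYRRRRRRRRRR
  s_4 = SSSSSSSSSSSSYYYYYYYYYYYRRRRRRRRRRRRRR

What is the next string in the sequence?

Reading off run lengths: S runs 3, 6, 9, 12; Y runs 5, 7, 9, 11; R runs 2, 6, 10, 14 — each is linear in n (n = 1, 2, …).
Setting n = 5 gives 15, 13, 18 characters in each block.

SSSSSSSSSSSSSSSYYYYYYYYYYYYYRRRRRRRRRRRRRRRRRR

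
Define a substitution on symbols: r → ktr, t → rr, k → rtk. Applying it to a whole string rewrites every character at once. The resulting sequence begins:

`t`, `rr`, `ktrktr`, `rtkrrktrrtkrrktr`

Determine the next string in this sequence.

ktrrrrtkktrktrrtkrrktrktrrrrtkktrktrrtkrrktr

Replace each of the 16 characters of rtkrrktrrtkrrktr in place — ktr rr rtk ktr ktr rtk rr ktr ktr rr rtk ktr ktr rtk rr ktr — and concatenate.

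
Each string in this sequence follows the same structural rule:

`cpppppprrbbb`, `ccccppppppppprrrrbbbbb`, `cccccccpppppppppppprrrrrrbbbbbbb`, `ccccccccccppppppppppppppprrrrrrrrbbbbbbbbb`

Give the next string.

cccccccccccccpppppppppppppppppprrrrrrrrrrbbbbbbbbbbb

Term n consists of 3n-2 c's, followed by 3n+3 p's, followed by 2n r's, followed by 2n+1 b's (n = 1, 2, …).
For the next term, n = 5, so the run lengths are 13, 18, 10, 11.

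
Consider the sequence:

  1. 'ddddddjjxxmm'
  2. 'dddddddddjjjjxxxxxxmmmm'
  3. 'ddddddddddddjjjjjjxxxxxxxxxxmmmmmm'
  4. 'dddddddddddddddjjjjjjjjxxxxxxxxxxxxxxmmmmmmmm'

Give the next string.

ddddddddddddddddddjjjjjjjjjjxxxxxxxxxxxxxxxxxxmmmmmmmmmm

Term n consists of 3n+3 d's, followed by 2n j's, followed by 4n-2 x's, followed by 2n m's (n = 1, 2, …).
For the next term, n = 5, so the run lengths are 18, 10, 18, 10.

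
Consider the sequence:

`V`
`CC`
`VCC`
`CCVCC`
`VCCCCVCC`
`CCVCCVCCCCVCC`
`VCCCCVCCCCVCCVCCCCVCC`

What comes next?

Each term (from the third on) is the two preceding terms concatenated in order: term 3 = V·CC = VCC.
The next term joins CCVCCVCCCCVCC and VCCCCVCCCCVCCVCCCCVCC.

CCVCCVCCCCVCCVCCCCVCCCCVCCVCCCCVCC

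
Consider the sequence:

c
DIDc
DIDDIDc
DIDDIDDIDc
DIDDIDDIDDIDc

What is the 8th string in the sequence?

DIDDIDDIDDIDDIDDIDDIDc

The strings grow by a fixed prefix DID each time.
From DIDDIDDIDDIDc, 3 further steps: DIDDIDDIDDIDc → DIDDIDDIDDIDDIDc → DIDDIDDIDDIDDIDDIDc → (answer).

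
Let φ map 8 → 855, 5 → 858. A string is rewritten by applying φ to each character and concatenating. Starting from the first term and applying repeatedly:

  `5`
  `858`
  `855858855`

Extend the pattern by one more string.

855858858855858855855858858

Apply φ to 855858855 symbol by symbol: 8→855, 5→858, 5→858, 8→855, 5→858, 8→855, 8→855, 5→858, 5→858; joined: 855 858 858 855 858 855 855 858 858.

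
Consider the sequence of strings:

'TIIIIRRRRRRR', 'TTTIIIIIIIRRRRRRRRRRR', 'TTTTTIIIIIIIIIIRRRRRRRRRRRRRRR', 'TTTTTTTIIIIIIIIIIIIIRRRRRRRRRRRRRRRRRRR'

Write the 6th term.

TTTTTTTTTTTIIIIIIIIIIIIIIIIIIIRRRRRRRRRRRRRRRRRRRRRRRRRRR

Term n consists of 2n-1 T's, followed by 3n+1 I's, followed by 4n+3 R's (n = 1, 2, …).
At n = 6 the blocks have lengths 11, 19, 27.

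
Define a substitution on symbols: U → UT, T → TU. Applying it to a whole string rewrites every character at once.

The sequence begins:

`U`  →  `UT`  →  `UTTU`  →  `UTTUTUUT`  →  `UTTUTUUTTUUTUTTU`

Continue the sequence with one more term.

Rewriting the 16 symbols of UTTUTUUTTUUTUTTU one by one yields UT TU TU UT TU UT UT TU TU UT UT TU UT TU TU UT; concatenated:

UTTUTUUTTUUTUTTUTUUTUTTUUTTUTUUT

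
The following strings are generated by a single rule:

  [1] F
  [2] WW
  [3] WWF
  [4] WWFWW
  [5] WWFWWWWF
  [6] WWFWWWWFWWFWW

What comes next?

WWFWWWWFWWFWWWWFWWWWF

Each term (from the third on) is the previous term followed by the one before it: term 3 = WW·F = WWF.
Continuing: WWFWWWWFWWFWW · WWFWWWWF gives term 7.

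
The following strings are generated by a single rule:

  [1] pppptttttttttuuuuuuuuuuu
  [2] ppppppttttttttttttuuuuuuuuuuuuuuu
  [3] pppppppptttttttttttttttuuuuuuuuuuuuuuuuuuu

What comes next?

Term n consists of 2n p's, followed by 3n+3 t's, followed by 4n+3 u's, where the shown terms are n = 2, 3, 4.
For the next term, n = 5, so the run lengths are 10, 18, 23.

ppppppppppttttttttttttttttttuuuuuuuuuuuuuuuuuuuuuuu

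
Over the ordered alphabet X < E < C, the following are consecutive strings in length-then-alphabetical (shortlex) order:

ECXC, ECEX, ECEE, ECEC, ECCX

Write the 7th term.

ECCC

Continuing the enumeration 2 steps past ECCX: ECCX → ECCE → (answer).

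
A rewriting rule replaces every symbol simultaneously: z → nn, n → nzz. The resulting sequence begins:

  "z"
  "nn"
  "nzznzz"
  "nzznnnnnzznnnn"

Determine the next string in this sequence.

nzznnnnnzznzznzznzznzznnnnnzznzznzznzz

Replace each of the 14 characters of nzznnnnnzznnnn in place — nzz nn nn nzz nzz nzz nzz nzz nn nn nzz nzz nzz nzz — and concatenate.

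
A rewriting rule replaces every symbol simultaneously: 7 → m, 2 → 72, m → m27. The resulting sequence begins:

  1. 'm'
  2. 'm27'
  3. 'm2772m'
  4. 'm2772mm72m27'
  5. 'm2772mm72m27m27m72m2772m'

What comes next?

φ(m2772mm72m27m27m72m2772m) expands symbol-by-symbol to m27 72 m m 72 m27 m27 m 72 m27 72 m m27 72 m m27 m 72 m27 72 m m 72 m27; joining the 24 pieces gives the next term.

m2772mm72m27m27m72m2772mm2772mm27m72m2772mm72m27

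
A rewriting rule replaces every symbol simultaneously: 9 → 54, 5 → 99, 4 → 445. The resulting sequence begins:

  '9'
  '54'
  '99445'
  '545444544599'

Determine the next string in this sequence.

Rewriting each symbol of 545444544599: 5→99, 4→445, 5→99, 4→445, 4→445, 4→445, 5→99, 4→445, 4→445, 5→99, 9→54, 9→54, which concatenates to 99 445 99 445 445 445 99 445 445 99 54 54.

994459944544544599445445995454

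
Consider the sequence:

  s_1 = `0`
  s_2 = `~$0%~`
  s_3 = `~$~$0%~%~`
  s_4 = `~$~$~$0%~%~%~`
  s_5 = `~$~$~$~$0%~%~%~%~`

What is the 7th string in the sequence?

~$~$~$~$~$~$0%~%~%~%~%~%~

Each term wraps the previous one in ~$ on the left and %~ on the right.
From ~$~$~$~$0%~%~%~%~, 2 further steps: ~$~$~$~$0%~%~%~%~ → ~$~$~$~$~$0%~%~%~%~%~ → (answer).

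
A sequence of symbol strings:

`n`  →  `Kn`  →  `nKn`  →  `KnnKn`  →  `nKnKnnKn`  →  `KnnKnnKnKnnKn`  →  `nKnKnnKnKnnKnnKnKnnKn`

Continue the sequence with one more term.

Each term (from the third on) is the two preceding terms concatenated in order: term 3 = n·Kn = nKn.
The next term joins KnnKnnKnKnnKn and nKnKnnKnKnnKnnKnKnnKn.

KnnKnnKnKnnKnnKnKnnKnKnnKnnKnKnnKn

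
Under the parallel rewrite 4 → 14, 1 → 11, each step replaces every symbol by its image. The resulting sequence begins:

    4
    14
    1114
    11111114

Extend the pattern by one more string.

1111111111111114

Expanding 11111114: 1→11, 1→11, 1→11, 1→11, 1→11, 1→11, 1→11, 4→14. Concatenated: 11 11 11 11 11 11 11 14.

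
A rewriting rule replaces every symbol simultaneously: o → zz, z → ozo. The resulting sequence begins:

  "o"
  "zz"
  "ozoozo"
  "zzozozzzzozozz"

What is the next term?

Replace each of the 14 characters of zzozozzzzozozz in place — ozo ozo zz ozo zz ozo ozo ozo ozo zz ozo zz ozo ozo — and concatenate.

ozoozozzozozzozoozoozoozozzozozzozoozo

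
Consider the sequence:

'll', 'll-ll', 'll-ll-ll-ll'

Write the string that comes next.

ll-ll-ll-ll-ll-ll-ll-ll

Every step duplicates the string with '-' between the halves.
So the next term is two copies of ll-ll-ll-ll with '-' between the halves.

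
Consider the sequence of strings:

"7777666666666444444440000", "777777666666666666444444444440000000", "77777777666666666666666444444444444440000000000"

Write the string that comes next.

Term n consists of 2n 7's, followed by 3n+3 6's, followed by 3n+2 4's, followed by 3n-2 0's, where the shown terms are n = 2, 3, 4.
At n = 5 the blocks have lengths 10, 18, 17, 13.

7777777777666666666666666666444444444444444440000000000000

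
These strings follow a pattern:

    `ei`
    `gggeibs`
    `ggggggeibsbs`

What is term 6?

Each term wraps the previous one in ggg on the left and bs on the right.
From ggggggeibsbs, 3 further steps: ggggggeibsbs → gggggggggeibsbsbs → ggggggggggggeibsbsbsbs → (answer).

gggggggggggggggeibsbsbsbsbs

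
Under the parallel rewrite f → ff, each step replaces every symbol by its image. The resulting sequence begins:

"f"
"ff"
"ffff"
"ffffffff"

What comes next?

ffffffffffffffff

Expanding ffffffff: f→ff, f→ff, f→ff, f→ff, f→ff, f→ff, f→ff, f→ff. Concatenated: ff ff ff ff ff ff ff ff.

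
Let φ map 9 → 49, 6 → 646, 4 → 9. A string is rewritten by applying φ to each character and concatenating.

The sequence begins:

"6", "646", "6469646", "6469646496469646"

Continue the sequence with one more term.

φ(6469646496469646) expands symbol-by-symbol to 646 9 646 49 646 9 646 9 49 646 9 646 49 646 9 646; joining the 16 pieces gives the next term.

64696464964696469496469646496469646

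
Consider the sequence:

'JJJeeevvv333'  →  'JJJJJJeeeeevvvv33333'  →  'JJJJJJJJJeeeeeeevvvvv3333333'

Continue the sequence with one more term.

Reading off run lengths: J runs 3, 6, 9; e runs 3, 5, 7; v runs 3, 4, 5; 3 runs 3, 5, 7 — each is linear in n (n = 1, 2, …).
Setting n = 4 gives 12, 9, 6, 9 characters in each block.

JJJJJJJJJJJJeeeeeeeeevvvvvv333333333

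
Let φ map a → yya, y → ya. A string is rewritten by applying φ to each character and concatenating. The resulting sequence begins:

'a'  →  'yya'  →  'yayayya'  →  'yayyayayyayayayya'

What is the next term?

φ(yayyayayyayayayya) expands symbol-by-symbol to ya yya ya ya yya ya yya ya ya yya ya yya ya yya ya ya yya; joining the 17 pieces gives the next term.

yayyayayayyayayyayayayyayayyayayyayayayya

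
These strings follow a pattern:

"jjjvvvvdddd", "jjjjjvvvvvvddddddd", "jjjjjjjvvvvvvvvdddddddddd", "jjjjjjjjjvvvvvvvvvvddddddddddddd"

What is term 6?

Term n consists of 2n+1 j's, followed by 2n+2 v's, followed by 3n+1 d's (n = 1, 2, …).
Setting n = 6 gives 13, 14, 19 characters in each block.

jjjjjjjjjjjjjvvvvvvvvvvvvvvddddddddddddddddddd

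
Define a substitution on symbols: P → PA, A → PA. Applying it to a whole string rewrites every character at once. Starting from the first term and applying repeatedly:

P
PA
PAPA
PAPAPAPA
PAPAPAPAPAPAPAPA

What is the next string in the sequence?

Applying the rule to each of the 16 symbols of PAPAPAPAPAPAPAPA gives the pieces PA PA PA PA PA PA PA PA PA PA PA PA PA PA PA PA, which concatenate to the answer.

PAPAPAPAPAPAPAPAPAPAPAPAPAPAPAPA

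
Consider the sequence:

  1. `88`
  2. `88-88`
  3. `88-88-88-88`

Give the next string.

s(k+1) = s(k)·-·s(k) — each term doubles the last with '-' between the halves.
So the next term is two copies of 88-88-88-88 with '-' between the halves.

88-88-88-88-88-88-88-88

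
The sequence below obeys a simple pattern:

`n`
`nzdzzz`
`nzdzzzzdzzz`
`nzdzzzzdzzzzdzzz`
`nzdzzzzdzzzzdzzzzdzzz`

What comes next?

Every step adds zdzzz to the end: s(k+1) = s(k)·zdzzz.
Applying this once more to nzdzzzzdzzzzdzzzzdzzz:

nzdzzzzdzzzzdzzzzdzzzzdzzz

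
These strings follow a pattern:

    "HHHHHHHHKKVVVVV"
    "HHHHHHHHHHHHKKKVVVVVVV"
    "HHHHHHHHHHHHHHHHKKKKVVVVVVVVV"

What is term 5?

HHHHHHHHHHHHHHHHHHHHHHHHKKKKKKVVVVVVVVVVVVV

Reading off run lengths: H runs 8, 12, 16; K runs 2, 3, 4; V runs 5, 7, 9 — each is linear in n, where the shown terms are n = 2, 3, 4.
At n = 6 the blocks have lengths 24, 6, 13.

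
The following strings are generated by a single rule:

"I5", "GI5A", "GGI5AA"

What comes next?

Every step adds G to the front and A to the end of the previous string.
So the next term is G·GGI5AA·A.

GGGI5AAA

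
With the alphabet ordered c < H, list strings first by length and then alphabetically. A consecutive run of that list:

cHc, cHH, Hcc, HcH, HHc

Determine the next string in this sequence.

HHH

Treat HHc as a base-2 numeral over the given alphabet and add one, carrying through any trailing H's.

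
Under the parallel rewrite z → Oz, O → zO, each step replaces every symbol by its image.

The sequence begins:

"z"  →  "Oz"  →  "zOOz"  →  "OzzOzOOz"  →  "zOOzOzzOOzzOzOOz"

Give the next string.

φ(zOOzOzzOOzzOzOOz) expands symbol-by-symbol to Oz zO zO Oz zO Oz Oz zO zO Oz Oz zO Oz zO zO Oz; joining the 16 pieces gives the next term.

OzzOzOOzzOOzOzzOzOOzOzzOOzzOzOOz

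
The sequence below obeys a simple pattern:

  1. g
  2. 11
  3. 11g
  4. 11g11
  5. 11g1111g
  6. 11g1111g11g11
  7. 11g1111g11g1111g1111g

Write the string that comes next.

11g1111g11g1111g1111g11g1111g11g11

This is a Fibonacci-style word recurrence s(k) = s(k−1)·s(k−2): e.g. 11·g = 11g.
So term 8 is 11g1111g11g1111g1111g·11g1111g11g11.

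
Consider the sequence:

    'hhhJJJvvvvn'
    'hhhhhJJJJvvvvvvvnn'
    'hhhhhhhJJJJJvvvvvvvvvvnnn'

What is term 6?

Term n consists of 2n+1 h's, followed by n+2 J's, followed by 3n+1 v's, followed by n n's (n = 1, 2, …).
At n = 6 the blocks have lengths 13, 8, 19, 6.

hhhhhhhhhhhhhJJJJJJJJvvvvvvvvvvvvvvvvvvvnnnnnn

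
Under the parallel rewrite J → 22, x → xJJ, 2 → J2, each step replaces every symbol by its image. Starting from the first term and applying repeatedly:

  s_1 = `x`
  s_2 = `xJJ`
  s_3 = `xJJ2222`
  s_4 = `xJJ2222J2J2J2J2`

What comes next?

Replace each of the 15 characters of xJJ2222J2J2J2J2 in place — xJJ 22 22 J2 J2 J2 J2 22 J2 22 J2 22 J2 22 J2 — and concatenate.

xJJ2222J2J2J2J222J222J222J222J2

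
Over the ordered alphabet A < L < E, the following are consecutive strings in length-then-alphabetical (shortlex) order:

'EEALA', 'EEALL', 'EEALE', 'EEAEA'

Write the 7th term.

EELAA

Stepping forward 3 times from EEAEA: EEAEA → EEAEL → EEAEE, then the target.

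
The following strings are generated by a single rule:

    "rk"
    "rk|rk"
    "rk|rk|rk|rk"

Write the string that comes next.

Each string is two copies of the previous one joined by '|'.
Doubling rk|rk|rk|rk with '|' between the halves:

rk|rk|rk|rk|rk|rk|rk|rk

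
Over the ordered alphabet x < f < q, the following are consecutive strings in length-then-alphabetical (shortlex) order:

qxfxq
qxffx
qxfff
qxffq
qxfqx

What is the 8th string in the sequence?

Continuing the enumeration 3 steps past qxfqx: qxfqx → qxfqf → qxfqq → (answer).

qxqxx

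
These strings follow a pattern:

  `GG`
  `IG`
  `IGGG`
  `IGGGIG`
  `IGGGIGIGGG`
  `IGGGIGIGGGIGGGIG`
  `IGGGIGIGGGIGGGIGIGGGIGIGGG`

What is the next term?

IGGGIGIGGGIGGGIGIGGGIGIGGGIGGGIGIGGGIGGGIG

From term 3 onward, concatenate the last term with the second-to-last: IG·GG = IGGG, IGGG·IG = IGGGIG, …
So term 8 is IGGGIGIGGGIGGGIGIGGGIGIGGG·IGGGIGIGGGIGGGIG.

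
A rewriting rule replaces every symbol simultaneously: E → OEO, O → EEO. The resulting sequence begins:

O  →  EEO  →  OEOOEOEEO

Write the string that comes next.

EEOOEOEEOEEOOEOEEOOEOOEOEEO

Rewriting each symbol of OEOOEOEEO: O→EEO, E→OEO, O→EEO, O→EEO, E→OEO, O→EEO, E→OEO, E→OEO, O→EEO, which concatenates to EEO OEO EEO EEO OEO EEO OEO OEO EEO.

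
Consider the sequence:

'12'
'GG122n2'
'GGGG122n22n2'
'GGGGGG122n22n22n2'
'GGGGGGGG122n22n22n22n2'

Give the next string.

Each term wraps the previous one in GG on the left and 2n2 on the right.
So the next term is GG·GGGGGGGG122n22n22n22n2·2n2.

GGGGGGGGGG122n22n22n22n22n2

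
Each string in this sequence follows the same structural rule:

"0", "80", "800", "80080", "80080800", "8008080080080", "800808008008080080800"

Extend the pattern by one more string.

This is a Fibonacci-style word recurrence s(k) = s(k−1)·s(k−2): e.g. 80·0 = 800.
The next term joins 800808008008080080800 and 8008080080080.

8008080080080800808008008080080080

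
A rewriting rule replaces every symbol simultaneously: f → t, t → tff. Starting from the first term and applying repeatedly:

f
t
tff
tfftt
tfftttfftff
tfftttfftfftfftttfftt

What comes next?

φ(tfftttfftfftfftttfftt) expands symbol-by-symbol to tff t t tff tff tff t t tff t t tff t t tff tff tff t t tff tff; joining the 21 pieces gives the next term.

tfftttfftfftfftttfftttfftttfftfftfftttfftff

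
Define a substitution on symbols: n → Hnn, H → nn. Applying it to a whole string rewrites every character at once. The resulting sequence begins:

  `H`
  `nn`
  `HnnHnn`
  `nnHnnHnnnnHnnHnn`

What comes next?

φ(nnHnnHnnnnHnnHnn) expands symbol-by-symbol to Hnn Hnn nn Hnn Hnn nn Hnn Hnn Hnn Hnn nn Hnn Hnn nn Hnn Hnn; joining the 16 pieces gives the next term.

HnnHnnnnHnnHnnnnHnnHnnHnnHnnnnHnnHnnnnHnnHnn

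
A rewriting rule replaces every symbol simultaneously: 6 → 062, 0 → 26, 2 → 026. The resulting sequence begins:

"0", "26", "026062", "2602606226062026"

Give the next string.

Rewriting the 16 symbols of 2602606226062026 one by one yields 026 062 26 026 062 26 062 026 026 062 26 062 026 26 026 062; concatenated:

02606226026062260620260260622606202626026062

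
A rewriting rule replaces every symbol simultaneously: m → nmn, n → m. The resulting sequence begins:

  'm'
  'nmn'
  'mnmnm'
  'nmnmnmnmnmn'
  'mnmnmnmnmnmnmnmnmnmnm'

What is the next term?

Rewriting the 21 symbols of mnmnmnmnmnmnmnmnmnmnm one by one yields nmn m nmn m nmn m nmn m nmn m nmn m nmn m nmn m nmn m nmn m nmn; concatenated:

nmnmnmnmnmnmnmnmnmnmnmnmnmnmnmnmnmnmnmnmnmn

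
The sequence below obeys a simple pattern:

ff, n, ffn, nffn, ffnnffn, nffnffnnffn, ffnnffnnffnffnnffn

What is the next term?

Each term (from the third on) is the two preceding terms concatenated in order: term 3 = ff·n = ffn.
So term 8 is nffnffnnffn·ffnnffnnffnffnnffn.

nffnffnnffnffnnffnnffnffnnffn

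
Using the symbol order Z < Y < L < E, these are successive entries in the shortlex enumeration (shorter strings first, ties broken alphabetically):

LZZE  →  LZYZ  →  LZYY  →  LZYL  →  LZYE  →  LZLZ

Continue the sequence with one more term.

LZLY

Treat LZLZ as a base-4 numeral over the given alphabet and add one, carrying through any trailing E's.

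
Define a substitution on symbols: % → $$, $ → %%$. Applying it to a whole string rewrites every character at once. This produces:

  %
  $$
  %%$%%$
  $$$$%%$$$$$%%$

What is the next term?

%%$%%$%%$%%$$$$$%%$%%$%%$%%$%%$$$$$%%$

Applying the rule to each of the 14 symbols of $$$$%%$$$$$%%$ gives the pieces %%$ %%$ %%$ %%$ $$ $$ %%$ %%$ %%$ %%$ %%$ $$ $$ %%$, which concatenate to the answer.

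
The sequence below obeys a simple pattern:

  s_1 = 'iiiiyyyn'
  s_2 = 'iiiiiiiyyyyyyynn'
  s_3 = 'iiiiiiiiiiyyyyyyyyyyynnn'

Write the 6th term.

The n-th term is 3n+1 i's then 4n-1 y's then n n's (n = 1, 2, …).
At n = 6 the blocks have lengths 19, 23, 6.

iiiiiiiiiiiiiiiiiiiyyyyyyyyyyyyyyyyyyyyyyynnnnnn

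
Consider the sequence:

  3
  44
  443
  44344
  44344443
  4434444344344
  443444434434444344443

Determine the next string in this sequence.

This is a Fibonacci-style word recurrence s(k) = s(k−1)·s(k−2): e.g. 44·3 = 443.
The next term joins 443444434434444344443 and 4434444344344.

4434444344344443444434434444344344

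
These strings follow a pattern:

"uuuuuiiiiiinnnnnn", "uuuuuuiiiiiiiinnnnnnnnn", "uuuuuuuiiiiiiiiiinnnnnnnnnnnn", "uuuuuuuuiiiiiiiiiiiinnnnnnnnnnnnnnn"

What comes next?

uuuuuuuuuiiiiiiiiiiiiiinnnnnnnnnnnnnnnnnn

Each string has the form u^{n+3} i^{2n+2} n^{3n}, where the shown terms are n = 2, 3, 4, 5.
For the next term, n = 6, so the run lengths are 9, 14, 18.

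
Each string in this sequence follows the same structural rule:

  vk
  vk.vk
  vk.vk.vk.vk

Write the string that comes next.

Each string is two copies of the previous one joined by '.'.
One more doubling of vk.vk.vk.vk gives the answer.

vk.vk.vk.vk.vk.vk.vk.vk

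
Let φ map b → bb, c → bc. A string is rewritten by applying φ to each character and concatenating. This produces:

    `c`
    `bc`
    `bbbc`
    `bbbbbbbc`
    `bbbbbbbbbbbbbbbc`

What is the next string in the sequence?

Applying the rule to each of the 16 symbols of bbbbbbbbbbbbbbbc gives the pieces bb bb bb bb bb bb bb bb bb bb bb bb bb bb bb bc, which concatenate to the answer.

bbbbbbbbbbbbbbbbbbbbbbbbbbbbbbbc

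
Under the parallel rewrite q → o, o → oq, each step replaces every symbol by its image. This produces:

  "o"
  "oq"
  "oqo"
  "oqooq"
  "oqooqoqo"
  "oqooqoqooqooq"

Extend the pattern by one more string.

oqooqoqooqooqoqooqoqo

Applying the rule to each of the 13 symbols of oqooqoqooqooq gives the pieces oq o oq oq o oq o oq oq o oq oq o, which concatenate to the answer.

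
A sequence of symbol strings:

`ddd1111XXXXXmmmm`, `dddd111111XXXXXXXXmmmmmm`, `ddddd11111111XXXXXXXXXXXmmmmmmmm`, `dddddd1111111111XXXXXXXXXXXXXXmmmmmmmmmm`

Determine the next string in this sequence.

ddddddd111111111111XXXXXXXXXXXXXXXXXmmmmmmmmmmmm

Reading off run lengths: d runs 3, 4, 5, 6; 1 runs 4, 6, 8, 10; X runs 5, 8, 11, 14; m runs 4, 6, 8, 10 — each is linear in n, where the shown terms are n = 2, 3, 4, 5.
Setting n = 6 gives 7, 12, 17, 12 characters in each block.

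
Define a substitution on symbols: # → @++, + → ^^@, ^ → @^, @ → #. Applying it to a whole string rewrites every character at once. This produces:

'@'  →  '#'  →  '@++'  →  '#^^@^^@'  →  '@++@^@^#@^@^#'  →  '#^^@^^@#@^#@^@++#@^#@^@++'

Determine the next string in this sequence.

Replace each of the 25 characters of #^^@^^@#@^#@^@++#@^#@^@++ in place — @++ @^ @^ # @^ @^ # @++ # @^ @++ # @^ # ^^@ ^^@ @++ # @^ @++ # @^ # ^^@ ^^@ — and concatenate.

@++@^@^#@^@^#@++#@^@++#@^#^^@^^@@++#@^@++#@^#^^@^^@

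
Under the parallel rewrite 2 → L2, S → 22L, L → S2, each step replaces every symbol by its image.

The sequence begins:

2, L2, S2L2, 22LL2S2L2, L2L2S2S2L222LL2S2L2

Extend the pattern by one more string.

Replace each of the 19 characters of L2L2S2S2L222LL2S2L2 in place — S2 L2 S2 L2 22L L2 22L L2 S2 L2 L2 L2 S2 S2 L2 22L L2 S2 L2 — and concatenate.

S2L2S2L222LL222LL2S2L2L2L2S2S2L222LL2S2L2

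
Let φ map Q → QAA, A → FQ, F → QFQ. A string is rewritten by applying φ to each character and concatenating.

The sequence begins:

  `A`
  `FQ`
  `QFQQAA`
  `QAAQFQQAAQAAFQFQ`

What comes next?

Rewriting the 16 symbols of QAAQFQQAAQAAFQFQ one by one yields QAA FQ FQ QAA QFQ QAA QAA FQ FQ QAA FQ FQ QFQ QAA QFQ QAA; concatenated:

QAAFQFQQAAQFQQAAQAAFQFQQAAFQFQQFQQAAQFQQAA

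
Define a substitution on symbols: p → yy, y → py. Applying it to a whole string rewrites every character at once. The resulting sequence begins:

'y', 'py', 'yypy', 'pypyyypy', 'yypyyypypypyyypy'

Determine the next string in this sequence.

Rewriting the 16 symbols of yypyyypypypyyypy one by one yields py py yy py py py yy py yy py yy py py py yy py; concatenated:

pypyyypypypyyypyyypyyypypypyyypy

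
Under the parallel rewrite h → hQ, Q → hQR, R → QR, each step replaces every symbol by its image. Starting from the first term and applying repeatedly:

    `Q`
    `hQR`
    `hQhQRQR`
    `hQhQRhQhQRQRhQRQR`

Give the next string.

Rewriting the 17 symbols of hQhQRhQhQRQRhQRQR one by one yields hQ hQR hQ hQR QR hQ hQR hQ hQR QR hQR QR hQ hQR QR hQR QR; concatenated:

hQhQRhQhQRQRhQhQRhQhQRQRhQRQRhQhQRQRhQRQR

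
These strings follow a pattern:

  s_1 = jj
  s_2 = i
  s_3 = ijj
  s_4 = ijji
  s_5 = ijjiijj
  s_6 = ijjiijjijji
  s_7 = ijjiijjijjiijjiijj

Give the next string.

ijjiijjijjiijjiijjijjiijjijji

This is a Fibonacci-style word recurrence s(k) = s(k−1)·s(k−2): e.g. i·jj = ijj.
The next term joins ijjiijjijjiijjiijj and ijjiijjijji.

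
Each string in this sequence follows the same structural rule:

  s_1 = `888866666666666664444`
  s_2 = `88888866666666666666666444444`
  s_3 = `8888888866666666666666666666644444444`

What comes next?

Reading off run lengths: 8 runs 4, 6, 8; 6 runs 13, 17, 21; 4 runs 4, 6, 8 — each is linear in n, where the shown terms are n = 3, 4, 5.
For the next term, n = 6, so the run lengths are 10, 25, 10.

888888888866666666666666666666666664444444444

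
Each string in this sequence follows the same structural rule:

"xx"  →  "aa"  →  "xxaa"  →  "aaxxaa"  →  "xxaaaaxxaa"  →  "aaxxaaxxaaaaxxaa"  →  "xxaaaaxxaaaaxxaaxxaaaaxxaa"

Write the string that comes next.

aaxxaaxxaaaaxxaaxxaaaaxxaaaaxxaaxxaaaaxxaa

This is a Fibonacci-style word recurrence s(k) = s(k−2)·s(k−1): e.g. xx·aa = xxaa.
So term 8 is aaxxaaxxaaaaxxaa·xxaaaaxxaaaaxxaaxxaaaaxxaa.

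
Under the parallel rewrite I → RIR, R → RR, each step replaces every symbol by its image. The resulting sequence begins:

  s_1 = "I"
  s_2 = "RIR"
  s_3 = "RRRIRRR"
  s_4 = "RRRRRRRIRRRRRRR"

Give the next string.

φ(RRRRRRRIRRRRRRR) expands symbol-by-symbol to RR RR RR RR RR RR RR RIR RR RR RR RR RR RR RR; joining the 15 pieces gives the next term.

RRRRRRRRRRRRRRRIRRRRRRRRRRRRRRR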